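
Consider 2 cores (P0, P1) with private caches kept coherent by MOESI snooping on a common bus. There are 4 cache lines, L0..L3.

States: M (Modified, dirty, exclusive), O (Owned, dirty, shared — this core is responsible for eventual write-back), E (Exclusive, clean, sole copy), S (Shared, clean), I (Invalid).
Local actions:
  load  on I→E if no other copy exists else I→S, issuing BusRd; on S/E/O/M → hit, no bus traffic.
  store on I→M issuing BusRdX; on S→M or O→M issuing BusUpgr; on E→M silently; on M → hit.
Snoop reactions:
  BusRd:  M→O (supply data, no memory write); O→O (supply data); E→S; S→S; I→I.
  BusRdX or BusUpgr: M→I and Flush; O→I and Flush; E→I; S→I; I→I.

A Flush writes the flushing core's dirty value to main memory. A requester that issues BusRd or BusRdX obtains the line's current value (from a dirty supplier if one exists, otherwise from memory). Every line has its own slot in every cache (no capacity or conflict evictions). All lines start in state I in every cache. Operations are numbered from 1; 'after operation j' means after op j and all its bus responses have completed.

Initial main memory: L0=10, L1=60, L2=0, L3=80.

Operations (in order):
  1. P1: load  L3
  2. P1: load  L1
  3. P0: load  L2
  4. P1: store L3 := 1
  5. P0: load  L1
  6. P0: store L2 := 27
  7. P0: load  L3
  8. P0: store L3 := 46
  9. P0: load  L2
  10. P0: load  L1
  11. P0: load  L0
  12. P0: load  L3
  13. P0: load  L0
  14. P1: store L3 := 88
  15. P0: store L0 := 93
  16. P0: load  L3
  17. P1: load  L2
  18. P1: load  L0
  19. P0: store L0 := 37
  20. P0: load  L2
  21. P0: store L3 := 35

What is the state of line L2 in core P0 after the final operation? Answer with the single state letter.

state = O

1. P1: load  L3  bus=[BusRd]  L3: P0=I P1=E  mem[L3]=80
2. P1: load  L1  bus=[BusRd]  L1: P0=I P1=E  mem[L1]=60
3. P0: load  L2  bus=[BusRd]  L2: P0=E P1=I  mem[L2]=0
4. P1: store L3 := 1  bus=[-]  L3: P0=I P1=M  mem[L3]=80
5. P0: load  L1  bus=[BusRd]  L1: P0=S P1=S  mem[L1]=60
6. P0: store L2 := 27  bus=[-]  L2: P0=M P1=I  mem[L2]=0
7. P0: load  L3  bus=[BusRd]  L3: P0=S P1=O  mem[L3]=80
8. P0: store L3 := 46  bus=[BusUpgr,Flush]  L3: P0=M P1=I  mem[L3]=1
9. P0: load  L2  bus=[-]  L2: P0=M P1=I  mem[L2]=0
10. P0: load  L1  bus=[-]  L1: P0=S P1=S  mem[L1]=60
11. P0: load  L0  bus=[BusRd]  L0: P0=E P1=I  mem[L0]=10
12. P0: load  L3  bus=[-]  L3: P0=M P1=I  mem[L3]=1
13. P0: load  L0  bus=[-]  L0: P0=E P1=I  mem[L0]=10
14. P1: store L3 := 88  bus=[BusRdX,Flush]  L3: P0=I P1=M  mem[L3]=46
15. P0: store L0 := 93  bus=[-]  L0: P0=M P1=I  mem[L0]=10
16. P0: load  L3  bus=[BusRd]  L3: P0=S P1=O  mem[L3]=46
17. P1: load  L2  bus=[BusRd]  L2: P0=O P1=S  mem[L2]=0
18. P1: load  L0  bus=[BusRd]  L0: P0=O P1=S  mem[L0]=10
19. P0: store L0 := 37  bus=[BusUpgr]  L0: P0=M P1=I  mem[L0]=10
20. P0: load  L2  bus=[-]  L2: P0=O P1=S  mem[L2]=0
21. P0: store L3 := 35  bus=[BusUpgr,Flush]  L3: P0=M P1=I  mem[L3]=88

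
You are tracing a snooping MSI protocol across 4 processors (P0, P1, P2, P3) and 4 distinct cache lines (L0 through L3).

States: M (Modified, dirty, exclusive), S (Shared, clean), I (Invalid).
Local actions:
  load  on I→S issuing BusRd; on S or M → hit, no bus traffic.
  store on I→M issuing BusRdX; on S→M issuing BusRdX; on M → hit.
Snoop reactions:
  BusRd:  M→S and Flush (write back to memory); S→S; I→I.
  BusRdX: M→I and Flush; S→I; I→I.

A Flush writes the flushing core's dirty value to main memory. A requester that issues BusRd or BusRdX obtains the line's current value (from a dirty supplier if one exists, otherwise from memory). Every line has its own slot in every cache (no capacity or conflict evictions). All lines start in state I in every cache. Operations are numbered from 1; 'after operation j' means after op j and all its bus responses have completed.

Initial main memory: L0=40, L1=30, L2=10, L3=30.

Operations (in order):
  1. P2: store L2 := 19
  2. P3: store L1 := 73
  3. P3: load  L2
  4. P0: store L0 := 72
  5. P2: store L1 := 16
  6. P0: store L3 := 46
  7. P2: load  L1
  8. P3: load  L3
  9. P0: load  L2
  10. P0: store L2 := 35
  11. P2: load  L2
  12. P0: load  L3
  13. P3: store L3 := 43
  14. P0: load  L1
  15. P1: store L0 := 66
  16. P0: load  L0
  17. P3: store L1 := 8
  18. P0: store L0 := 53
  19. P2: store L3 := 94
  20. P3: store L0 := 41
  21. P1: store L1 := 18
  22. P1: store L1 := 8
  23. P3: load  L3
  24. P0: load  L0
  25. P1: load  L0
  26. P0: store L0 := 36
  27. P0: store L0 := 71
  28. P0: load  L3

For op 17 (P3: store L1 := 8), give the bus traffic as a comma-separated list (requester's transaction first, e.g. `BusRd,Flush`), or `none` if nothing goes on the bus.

bus = BusRdX

step 1: P2: store L2 := 19  ⟶  IIMI  (L2)  txn=BusRdX  M[L2]=10
step 2: P3: store L1 := 73  ⟶  IIIM  (L1)  txn=BusRdX  M[L1]=30
step 3: P3: load  L2  ⟶  IISS  (L2)  txn=BusRd+Flush  M[L2]=19
step 4: P0: store L0 := 72  ⟶  MIII  (L0)  txn=BusRdX  M[L0]=40
step 5: P2: store L1 := 16  ⟶  IIMI  (L1)  txn=BusRdX+Flush  M[L1]=73
step 6: P0: store L3 := 46  ⟶  MIII  (L3)  txn=BusRdX  M[L3]=30
step 7: P2: load  L1  ⟶  IIMI  (L1)  txn=∅  M[L1]=73
step 8: P3: load  L3  ⟶  SIIS  (L3)  txn=BusRd+Flush  M[L3]=46
step 9: P0: load  L2  ⟶  SISS  (L2)  txn=BusRd  M[L2]=19
step 10: P0: store L2 := 35  ⟶  MIII  (L2)  txn=BusRdX  M[L2]=19
step 11: P2: load  L2  ⟶  SISI  (L2)  txn=BusRd+Flush  M[L2]=35
step 12: P0: load  L3  ⟶  SIIS  (L3)  txn=∅  M[L3]=46
step 13: P3: store L3 := 43  ⟶  IIIM  (L3)  txn=BusRdX  M[L3]=46
step 14: P0: load  L1  ⟶  SISI  (L1)  txn=BusRd+Flush  M[L1]=16
step 15: P1: store L0 := 66  ⟶  IMII  (L0)  txn=BusRdX+Flush  M[L0]=72
step 16: P0: load  L0  ⟶  SSII  (L0)  txn=BusRd+Flush  M[L0]=66
step 17: P3: store L1 := 8  ⟶  IIIM  (L1)  txn=BusRdX  M[L1]=16
step 18: P0: store L0 := 53  ⟶  MIII  (L0)  txn=BusRdX  M[L0]=66
step 19: P2: store L3 := 94  ⟶  IIMI  (L3)  txn=BusRdX+Flush  M[L3]=43
step 20: P3: store L0 := 41  ⟶  IIIM  (L0)  txn=BusRdX+Flush  M[L0]=53
step 21: P1: store L1 := 18  ⟶  IMII  (L1)  txn=BusRdX+Flush  M[L1]=8
step 22: P1: store L1 := 8  ⟶  IMII  (L1)  txn=∅  M[L1]=8
step 23: P3: load  L3  ⟶  IISS  (L3)  txn=BusRd+Flush  M[L3]=94
step 24: P0: load  L0  ⟶  SIIS  (L0)  txn=BusRd+Flush  M[L0]=41
step 25: P1: load  L0  ⟶  SSIS  (L0)  txn=BusRd  M[L0]=41
step 26: P0: store L0 := 36  ⟶  MIII  (L0)  txn=BusRdX  M[L0]=41
step 27: P0: store L0 := 71  ⟶  MIII  (L0)  txn=∅  M[L0]=41
step 28: P0: load  L3  ⟶  SISS  (L3)  txn=BusRd  M[L3]=94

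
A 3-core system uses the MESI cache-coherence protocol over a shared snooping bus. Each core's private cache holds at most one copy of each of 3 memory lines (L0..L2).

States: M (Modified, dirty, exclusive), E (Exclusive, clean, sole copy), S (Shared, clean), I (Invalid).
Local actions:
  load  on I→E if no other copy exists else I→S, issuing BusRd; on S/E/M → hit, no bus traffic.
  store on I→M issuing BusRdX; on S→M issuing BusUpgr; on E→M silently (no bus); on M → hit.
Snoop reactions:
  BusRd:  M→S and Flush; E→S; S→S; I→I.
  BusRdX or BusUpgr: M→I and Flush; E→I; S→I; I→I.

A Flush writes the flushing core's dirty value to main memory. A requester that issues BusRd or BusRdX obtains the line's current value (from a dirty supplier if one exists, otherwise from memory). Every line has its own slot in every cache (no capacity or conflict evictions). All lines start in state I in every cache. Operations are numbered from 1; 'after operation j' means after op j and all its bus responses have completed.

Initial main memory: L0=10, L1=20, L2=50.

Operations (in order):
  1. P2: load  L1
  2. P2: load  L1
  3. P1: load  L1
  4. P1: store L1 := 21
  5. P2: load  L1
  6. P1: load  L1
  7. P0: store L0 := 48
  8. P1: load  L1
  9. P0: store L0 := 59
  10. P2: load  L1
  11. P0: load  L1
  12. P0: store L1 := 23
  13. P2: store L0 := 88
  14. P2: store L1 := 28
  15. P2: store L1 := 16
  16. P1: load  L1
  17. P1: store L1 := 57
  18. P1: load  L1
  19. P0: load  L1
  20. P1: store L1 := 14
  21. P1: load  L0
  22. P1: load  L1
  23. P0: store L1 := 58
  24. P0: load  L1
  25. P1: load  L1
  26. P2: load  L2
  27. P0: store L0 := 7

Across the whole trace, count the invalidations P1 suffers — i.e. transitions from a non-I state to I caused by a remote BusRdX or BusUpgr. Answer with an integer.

invalidations = 3

1. P2: load  L1  bus=[BusRd]  L1: P0=I P1=I P2=E  mem[L1]=20
2. P2: load  L1  bus=[-]  L1: P0=I P1=I P2=E  mem[L1]=20
3. P1: load  L1  bus=[BusRd]  L1: P0=I P1=S P2=S  mem[L1]=20
4. P1: store L1 := 21  bus=[BusUpgr]  L1: P0=I P1=M P2=I  mem[L1]=20
5. P2: load  L1  bus=[BusRd,Flush]  L1: P0=I P1=S P2=S  mem[L1]=21
6. P1: load  L1  bus=[-]  L1: P0=I P1=S P2=S  mem[L1]=21
7. P0: store L0 := 48  bus=[BusRdX]  L0: P0=M P1=I P2=I  mem[L0]=10
8. P1: load  L1  bus=[-]  L1: P0=I P1=S P2=S  mem[L1]=21
9. P0: store L0 := 59  bus=[-]  L0: P0=M P1=I P2=I  mem[L0]=10
10. P2: load  L1  bus=[-]  L1: P0=I P1=S P2=S  mem[L1]=21
11. P0: load  L1  bus=[BusRd]  L1: P0=S P1=S P2=S  mem[L1]=21
12. P0: store L1 := 23  bus=[BusUpgr]  L1: P0=M P1=I P2=I  mem[L1]=21
13. P2: store L0 := 88  bus=[BusRdX,Flush]  L0: P0=I P1=I P2=M  mem[L0]=59
14. P2: store L1 := 28  bus=[BusRdX,Flush]  L1: P0=I P1=I P2=M  mem[L1]=23
15. P2: store L1 := 16  bus=[-]  L1: P0=I P1=I P2=M  mem[L1]=23
16. P1: load  L1  bus=[BusRd,Flush]  L1: P0=I P1=S P2=S  mem[L1]=16
17. P1: store L1 := 57  bus=[BusUpgr]  L1: P0=I P1=M P2=I  mem[L1]=16
18. P1: load  L1  bus=[-]  L1: P0=I P1=M P2=I  mem[L1]=16
19. P0: load  L1  bus=[BusRd,Flush]  L1: P0=S P1=S P2=I  mem[L1]=57
20. P1: store L1 := 14  bus=[BusUpgr]  L1: P0=I P1=M P2=I  mem[L1]=57
21. P1: load  L0  bus=[BusRd,Flush]  L0: P0=I P1=S P2=S  mem[L0]=88
22. P1: load  L1  bus=[-]  L1: P0=I P1=M P2=I  mem[L1]=57
23. P0: store L1 := 58  bus=[BusRdX,Flush]  L1: P0=M P1=I P2=I  mem[L1]=14
24. P0: load  L1  bus=[-]  L1: P0=M P1=I P2=I  mem[L1]=14
25. P1: load  L1  bus=[BusRd,Flush]  L1: P0=S P1=S P2=I  mem[L1]=58
26. P2: load  L2  bus=[BusRd]  L2: P0=I P1=I P2=E  mem[L2]=50
27. P0: store L0 := 7  bus=[BusRdX]  L0: P0=M P1=I P2=I  mem[L0]=88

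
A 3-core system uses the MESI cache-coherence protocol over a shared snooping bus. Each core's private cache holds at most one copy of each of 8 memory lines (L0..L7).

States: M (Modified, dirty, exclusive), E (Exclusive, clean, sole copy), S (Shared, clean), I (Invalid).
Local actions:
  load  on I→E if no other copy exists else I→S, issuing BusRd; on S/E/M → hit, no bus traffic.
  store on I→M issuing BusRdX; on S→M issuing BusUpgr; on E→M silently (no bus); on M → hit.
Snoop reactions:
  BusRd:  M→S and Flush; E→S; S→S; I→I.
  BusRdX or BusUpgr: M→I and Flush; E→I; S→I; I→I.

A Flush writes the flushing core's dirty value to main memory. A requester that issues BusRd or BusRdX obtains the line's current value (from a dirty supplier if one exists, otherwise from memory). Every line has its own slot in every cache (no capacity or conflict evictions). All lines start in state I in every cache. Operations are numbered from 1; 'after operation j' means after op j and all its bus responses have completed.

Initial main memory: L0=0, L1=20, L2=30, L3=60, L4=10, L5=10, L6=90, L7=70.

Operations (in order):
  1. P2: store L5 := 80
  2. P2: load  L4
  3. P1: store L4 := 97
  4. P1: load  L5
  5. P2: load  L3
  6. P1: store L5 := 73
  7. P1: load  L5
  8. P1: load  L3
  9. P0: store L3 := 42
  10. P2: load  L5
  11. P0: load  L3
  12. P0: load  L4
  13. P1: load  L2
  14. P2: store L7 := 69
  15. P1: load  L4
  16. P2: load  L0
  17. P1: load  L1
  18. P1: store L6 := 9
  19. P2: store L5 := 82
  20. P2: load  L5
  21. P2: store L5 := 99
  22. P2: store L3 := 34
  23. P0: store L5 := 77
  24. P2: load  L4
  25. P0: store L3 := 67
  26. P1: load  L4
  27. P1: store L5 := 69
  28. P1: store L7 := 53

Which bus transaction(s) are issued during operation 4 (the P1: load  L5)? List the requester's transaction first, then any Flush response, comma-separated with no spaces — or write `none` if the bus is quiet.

bus = BusRd,Flush

[1] P2: store L5 := 80 | P0:I, P1:I, P2:M(80) | bus: BusRdX
[2] P2: load  L4 | P0:I, P1:I, P2:E(10) | bus: BusRd
[3] P1: store L4 := 97 | P0:I, P1:M(97), P2:I | bus: BusRdX
[4] P1: load  L5 | P0:I, P1:S(80), P2:S(80) | bus: BusRd,Flush
[5] P2: load  L3 | P0:I, P1:I, P2:E(60) | bus: BusRd
[6] P1: store L5 := 73 | P0:I, P1:M(73), P2:I | bus: BusUpgr
[7] P1: load  L5 | P0:I, P1:M(73), P2:I | bus: none
[8] P1: load  L3 | P0:I, P1:S(60), P2:S(60) | bus: BusRd
[9] P0: store L3 := 42 | P0:M(42), P1:I, P2:I | bus: BusRdX
[10] P2: load  L5 | P0:I, P1:S(73), P2:S(73) | bus: BusRd,Flush
[11] P0: load  L3 | P0:M(42), P1:I, P2:I | bus: none
[12] P0: load  L4 | P0:S(97), P1:S(97), P2:I | bus: BusRd,Flush
[13] P1: load  L2 | P0:I, P1:E(30), P2:I | bus: BusRd
[14] P2: store L7 := 69 | P0:I, P1:I, P2:M(69) | bus: BusRdX
[15] P1: load  L4 | P0:S(97), P1:S(97), P2:I | bus: none
[16] P2: load  L0 | P0:I, P1:I, P2:E(0) | bus: BusRd
[17] P1: load  L1 | P0:I, P1:E(20), P2:I | bus: BusRd
[18] P1: store L6 := 9 | P0:I, P1:M(9), P2:I | bus: BusRdX
[19] P2: store L5 := 82 | P0:I, P1:I, P2:M(82) | bus: BusUpgr
[20] P2: load  L5 | P0:I, P1:I, P2:M(82) | bus: none
[21] P2: store L5 := 99 | P0:I, P1:I, P2:M(99) | bus: none
[22] P2: store L3 := 34 | P0:I, P1:I, P2:M(34) | bus: BusRdX,Flush
[23] P0: store L5 := 77 | P0:M(77), P1:I, P2:I | bus: BusRdX,Flush
[24] P2: load  L4 | P0:S(97), P1:S(97), P2:S(97) | bus: BusRd
[25] P0: store L3 := 67 | P0:M(67), P1:I, P2:I | bus: BusRdX,Flush
[26] P1: load  L4 | P0:S(97), P1:S(97), P2:S(97) | bus: none
[27] P1: store L5 := 69 | P0:I, P1:M(69), P2:I | bus: BusRdX,Flush
[28] P1: store L7 := 53 | P0:I, P1:M(53), P2:I | bus: BusRdX,Flush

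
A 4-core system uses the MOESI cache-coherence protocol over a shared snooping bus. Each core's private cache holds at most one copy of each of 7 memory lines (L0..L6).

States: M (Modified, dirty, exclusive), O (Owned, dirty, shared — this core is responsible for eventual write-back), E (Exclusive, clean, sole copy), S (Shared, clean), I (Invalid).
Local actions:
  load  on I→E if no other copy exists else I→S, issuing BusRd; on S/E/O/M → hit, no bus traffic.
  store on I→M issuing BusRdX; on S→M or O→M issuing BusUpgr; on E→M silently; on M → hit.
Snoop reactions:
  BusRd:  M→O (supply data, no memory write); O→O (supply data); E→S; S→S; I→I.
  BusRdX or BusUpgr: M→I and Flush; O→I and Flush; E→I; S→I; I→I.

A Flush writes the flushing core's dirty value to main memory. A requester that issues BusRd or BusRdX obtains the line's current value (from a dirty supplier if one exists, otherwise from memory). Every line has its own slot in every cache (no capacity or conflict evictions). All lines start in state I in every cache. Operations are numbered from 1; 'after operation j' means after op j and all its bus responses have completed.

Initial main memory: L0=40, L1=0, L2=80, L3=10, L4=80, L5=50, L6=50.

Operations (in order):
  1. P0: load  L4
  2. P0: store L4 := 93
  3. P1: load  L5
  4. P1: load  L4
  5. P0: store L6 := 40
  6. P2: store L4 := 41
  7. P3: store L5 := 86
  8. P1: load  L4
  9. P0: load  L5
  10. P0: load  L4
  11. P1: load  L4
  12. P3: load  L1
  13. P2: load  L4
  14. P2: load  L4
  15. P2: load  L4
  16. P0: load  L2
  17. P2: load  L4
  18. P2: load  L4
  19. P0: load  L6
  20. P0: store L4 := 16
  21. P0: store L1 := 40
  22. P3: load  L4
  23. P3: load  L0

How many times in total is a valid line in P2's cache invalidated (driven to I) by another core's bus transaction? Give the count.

invalidations = 1

step 1: P0: load  L4  ⟶  EIII  (L4)  txn=BusRd  M[L4]=80
step 2: P0: store L4 := 93  ⟶  MIII  (L4)  txn=∅  M[L4]=80
step 3: P1: load  L5  ⟶  IEII  (L5)  txn=BusRd  M[L5]=50
step 4: P1: load  L4  ⟶  OSII  (L4)  txn=BusRd  M[L4]=80
step 5: P0: store L6 := 40  ⟶  MIII  (L6)  txn=BusRdX  M[L6]=50
step 6: P2: store L4 := 41  ⟶  IIMI  (L4)  txn=BusRdX+Flush  M[L4]=93
step 7: P3: store L5 := 86  ⟶  IIIM  (L5)  txn=BusRdX  M[L5]=50
step 8: P1: load  L4  ⟶  ISOI  (L4)  txn=BusRd  M[L4]=93
step 9: P0: load  L5  ⟶  SIIO  (L5)  txn=BusRd  M[L5]=50
step 10: P0: load  L4  ⟶  SSOI  (L4)  txn=BusRd  M[L4]=93
step 11: P1: load  L4  ⟶  SSOI  (L4)  txn=∅  M[L4]=93
step 12: P3: load  L1  ⟶  IIIE  (L1)  txn=BusRd  M[L1]=0
step 13: P2: load  L4  ⟶  SSOI  (L4)  txn=∅  M[L4]=93
step 14: P2: load  L4  ⟶  SSOI  (L4)  txn=∅  M[L4]=93
step 15: P2: load  L4  ⟶  SSOI  (L4)  txn=∅  M[L4]=93
step 16: P0: load  L2  ⟶  EIII  (L2)  txn=BusRd  M[L2]=80
step 17: P2: load  L4  ⟶  SSOI  (L4)  txn=∅  M[L4]=93
step 18: P2: load  L4  ⟶  SSOI  (L4)  txn=∅  M[L4]=93
step 19: P0: load  L6  ⟶  MIII  (L6)  txn=∅  M[L6]=50
step 20: P0: store L4 := 16  ⟶  MIII  (L4)  txn=BusUpgr+Flush  M[L4]=41
step 21: P0: store L1 := 40  ⟶  MIII  (L1)  txn=BusRdX  M[L1]=0
step 22: P3: load  L4  ⟶  OIIS  (L4)  txn=BusRd  M[L4]=41
step 23: P3: load  L0  ⟶  IIIE  (L0)  txn=BusRd  M[L0]=40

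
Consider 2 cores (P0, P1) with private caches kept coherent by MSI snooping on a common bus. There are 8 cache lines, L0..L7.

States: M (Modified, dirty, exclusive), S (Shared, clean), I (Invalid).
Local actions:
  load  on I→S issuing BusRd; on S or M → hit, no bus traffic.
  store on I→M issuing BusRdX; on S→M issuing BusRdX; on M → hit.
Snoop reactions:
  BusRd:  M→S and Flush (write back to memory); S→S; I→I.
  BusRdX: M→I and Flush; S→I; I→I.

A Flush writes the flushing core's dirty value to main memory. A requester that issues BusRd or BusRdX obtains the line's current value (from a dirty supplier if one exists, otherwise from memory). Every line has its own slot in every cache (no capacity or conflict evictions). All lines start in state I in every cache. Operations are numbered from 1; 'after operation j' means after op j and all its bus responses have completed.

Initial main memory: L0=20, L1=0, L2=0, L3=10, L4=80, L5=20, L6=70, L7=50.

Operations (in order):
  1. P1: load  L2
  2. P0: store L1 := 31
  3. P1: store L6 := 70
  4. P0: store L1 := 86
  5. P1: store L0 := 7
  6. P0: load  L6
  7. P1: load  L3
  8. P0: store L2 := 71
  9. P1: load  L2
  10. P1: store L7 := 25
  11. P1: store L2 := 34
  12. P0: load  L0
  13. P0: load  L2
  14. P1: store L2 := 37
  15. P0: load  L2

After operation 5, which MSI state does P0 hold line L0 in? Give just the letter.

state = I

[1] P1: load  L2 | P0:I, P1:S(0) | bus: BusRd
[2] P0: store L1 := 31 | P0:M(31), P1:I | bus: BusRdX
[3] P1: store L6 := 70 | P0:I, P1:M(70) | bus: BusRdX
[4] P0: store L1 := 86 | P0:M(86), P1:I | bus: none
[5] P1: store L0 := 7 | P0:I, P1:M(7) | bus: BusRdX
[6] P0: load  L6 | P0:S(70), P1:S(70) | bus: BusRd,Flush
[7] P1: load  L3 | P0:I, P1:S(10) | bus: BusRd
[8] P0: store L2 := 71 | P0:M(71), P1:I | bus: BusRdX
[9] P1: load  L2 | P0:S(71), P1:S(71) | bus: BusRd,Flush
[10] P1: store L7 := 25 | P0:I, P1:M(25) | bus: BusRdX
[11] P1: store L2 := 34 | P0:I, P1:M(34) | bus: BusRdX
[12] P0: load  L0 | P0:S(7), P1:S(7) | bus: BusRd,Flush
[13] P0: load  L2 | P0:S(34), P1:S(34) | bus: BusRd,Flush
[14] P1: store L2 := 37 | P0:I, P1:M(37) | bus: BusRdX
[15] P0: load  L2 | P0:S(37), P1:S(37) | bus: BusRd,Flush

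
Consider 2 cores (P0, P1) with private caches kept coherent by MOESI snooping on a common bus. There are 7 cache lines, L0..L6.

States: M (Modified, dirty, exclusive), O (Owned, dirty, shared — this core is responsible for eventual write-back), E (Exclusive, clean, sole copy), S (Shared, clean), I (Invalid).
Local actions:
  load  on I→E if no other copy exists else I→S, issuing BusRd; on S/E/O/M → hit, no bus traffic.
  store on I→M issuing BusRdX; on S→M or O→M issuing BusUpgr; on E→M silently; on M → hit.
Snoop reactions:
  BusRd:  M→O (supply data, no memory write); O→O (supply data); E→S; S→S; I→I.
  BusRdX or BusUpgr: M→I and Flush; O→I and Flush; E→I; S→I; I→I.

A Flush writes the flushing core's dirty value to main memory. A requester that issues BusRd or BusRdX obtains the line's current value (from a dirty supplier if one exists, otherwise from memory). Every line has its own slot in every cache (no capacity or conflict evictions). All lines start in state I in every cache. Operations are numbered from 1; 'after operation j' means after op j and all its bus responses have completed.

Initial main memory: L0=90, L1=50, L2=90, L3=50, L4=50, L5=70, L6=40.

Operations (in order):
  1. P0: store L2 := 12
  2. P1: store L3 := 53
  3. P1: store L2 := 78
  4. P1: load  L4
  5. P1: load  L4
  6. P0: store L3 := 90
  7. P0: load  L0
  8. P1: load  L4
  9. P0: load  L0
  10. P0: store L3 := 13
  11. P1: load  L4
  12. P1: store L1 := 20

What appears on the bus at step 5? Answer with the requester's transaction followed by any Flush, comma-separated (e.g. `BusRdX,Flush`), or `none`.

bus = none

  op1 P0: store L2 := 12 → M/I on L2; bus BusRdX; mem=90
  op2 P1: store L3 := 53 → I/M on L3; bus BusRdX; mem=50
  op3 P1: store L2 := 78 → I/M on L2; bus BusRdX Flush; mem=12
  op4 P1: load  L4 → I/E on L4; bus BusRd; mem=50
  op5 P1: load  L4 → I/E on L4; bus (none); mem=50
  op6 P0: store L3 := 90 → M/I on L3; bus BusRdX Flush; mem=53
  op7 P0: load  L0 → E/I on L0; bus BusRd; mem=90
  op8 P1: load  L4 → I/E on L4; bus (none); mem=50
  op9 P0: load  L0 → E/I on L0; bus (none); mem=90
  op10 P0: store L3 := 13 → M/I on L3; bus (none); mem=53
  op11 P1: load  L4 → I/E on L4; bus (none); mem=50
  op12 P1: store L1 := 20 → I/M on L1; bus BusRdX; mem=50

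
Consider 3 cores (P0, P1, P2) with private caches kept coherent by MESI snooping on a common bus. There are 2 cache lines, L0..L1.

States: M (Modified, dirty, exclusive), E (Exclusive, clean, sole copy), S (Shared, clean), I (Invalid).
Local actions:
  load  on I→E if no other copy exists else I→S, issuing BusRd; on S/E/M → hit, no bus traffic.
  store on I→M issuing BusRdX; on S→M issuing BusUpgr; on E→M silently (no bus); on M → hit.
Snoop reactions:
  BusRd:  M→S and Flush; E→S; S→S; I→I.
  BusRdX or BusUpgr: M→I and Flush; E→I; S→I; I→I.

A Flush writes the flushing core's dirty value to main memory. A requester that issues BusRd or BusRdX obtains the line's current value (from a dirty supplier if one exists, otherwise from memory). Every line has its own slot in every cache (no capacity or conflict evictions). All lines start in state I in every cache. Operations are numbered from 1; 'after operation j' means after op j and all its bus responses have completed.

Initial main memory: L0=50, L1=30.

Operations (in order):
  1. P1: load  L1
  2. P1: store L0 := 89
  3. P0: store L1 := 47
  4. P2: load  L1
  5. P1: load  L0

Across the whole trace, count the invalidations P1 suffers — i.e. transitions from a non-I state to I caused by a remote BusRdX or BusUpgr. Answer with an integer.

invalidations = 1

  op1 P1: load  L1 → I/E/I on L1; bus BusRd; mem=30
  op2 P1: store L0 := 89 → I/M/I on L0; bus BusRdX; mem=50
  op3 P0: store L1 := 47 → M/I/I on L1; bus BusRdX; mem=30
  op4 P2: load  L1 → S/I/S on L1; bus BusRd Flush; mem=47
  op5 P1: load  L0 → I/M/I on L0; bus (none); mem=50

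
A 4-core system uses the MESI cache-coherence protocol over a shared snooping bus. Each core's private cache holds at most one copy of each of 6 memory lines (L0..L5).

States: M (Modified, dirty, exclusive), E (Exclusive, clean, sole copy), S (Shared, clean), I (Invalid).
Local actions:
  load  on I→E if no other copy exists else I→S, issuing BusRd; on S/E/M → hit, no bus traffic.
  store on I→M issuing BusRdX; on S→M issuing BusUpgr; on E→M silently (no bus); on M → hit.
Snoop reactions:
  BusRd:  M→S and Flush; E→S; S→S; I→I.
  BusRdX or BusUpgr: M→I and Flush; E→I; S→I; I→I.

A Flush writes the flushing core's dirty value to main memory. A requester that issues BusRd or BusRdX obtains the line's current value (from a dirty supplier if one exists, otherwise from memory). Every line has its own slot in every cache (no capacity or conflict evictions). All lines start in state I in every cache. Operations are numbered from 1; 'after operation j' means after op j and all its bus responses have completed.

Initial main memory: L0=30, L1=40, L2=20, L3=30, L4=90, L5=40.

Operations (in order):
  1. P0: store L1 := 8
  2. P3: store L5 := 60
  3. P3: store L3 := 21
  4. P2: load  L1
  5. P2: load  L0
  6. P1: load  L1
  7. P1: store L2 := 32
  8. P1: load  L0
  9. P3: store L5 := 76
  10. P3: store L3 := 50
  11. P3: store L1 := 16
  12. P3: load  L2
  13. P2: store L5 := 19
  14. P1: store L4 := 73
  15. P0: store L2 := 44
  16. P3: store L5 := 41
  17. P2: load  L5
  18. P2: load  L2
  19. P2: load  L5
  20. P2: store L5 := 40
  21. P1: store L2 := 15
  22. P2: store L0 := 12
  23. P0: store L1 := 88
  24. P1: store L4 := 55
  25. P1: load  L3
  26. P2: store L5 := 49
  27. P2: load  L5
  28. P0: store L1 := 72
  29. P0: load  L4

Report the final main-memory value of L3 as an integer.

  op1 P0: store L1 := 8 → M/I/I/I on L1; bus BusRdX; mem=40
  op2 P3: store L5 := 60 → I/I/I/M on L5; bus BusRdX; mem=40
  op3 P3: store L3 := 21 → I/I/I/M on L3; bus BusRdX; mem=30
  op4 P2: load  L1 → S/I/S/I on L1; bus BusRd Flush; mem=8
  op5 P2: load  L0 → I/I/E/I on L0; bus BusRd; mem=30
  op6 P1: load  L1 → S/S/S/I on L1; bus BusRd; mem=8
  op7 P1: store L2 := 32 → I/M/I/I on L2; bus BusRdX; mem=20
  op8 P1: load  L0 → I/S/S/I on L0; bus BusRd; mem=30
  op9 P3: store L5 := 76 → I/I/I/M on L5; bus (none); mem=40
  op10 P3: store L3 := 50 → I/I/I/M on L3; bus (none); mem=30
  op11 P3: store L1 := 16 → I/I/I/M on L1; bus BusRdX; mem=8
  op12 P3: load  L2 → I/S/I/S on L2; bus BusRd Flush; mem=32
  op13 P2: store L5 := 19 → I/I/M/I on L5; bus BusRdX Flush; mem=76
  op14 P1: store L4 := 73 → I/M/I/I on L4; bus BusRdX; mem=90
  op15 P0: store L2 := 44 → M/I/I/I on L2; bus BusRdX; mem=32
  op16 P3: store L5 := 41 → I/I/I/M on L5; bus BusRdX Flush; mem=19
  op17 P2: load  L5 → I/I/S/S on L5; bus BusRd Flush; mem=41
  op18 P2: load  L2 → S/I/S/I on L2; bus BusRd Flush; mem=44
  op19 P2: load  L5 → I/I/S/S on L5; bus (none); mem=41
  op20 P2: store L5 := 40 → I/I/M/I on L5; bus BusUpgr; mem=41
  op21 P1: store L2 := 15 → I/M/I/I on L2; bus BusRdX; mem=44
  op22 P2: store L0 := 12 → I/I/M/I on L0; bus BusUpgr; mem=30
  op23 P0: store L1 := 88 → M/I/I/I on L1; bus BusRdX Flush; mem=16
  op24 P1: store L4 := 55 → I/M/I/I on L4; bus (none); mem=90
  op25 P1: load  L3 → I/S/I/S on L3; bus BusRd Flush; mem=50
  op26 P2: store L5 := 49 → I/I/M/I on L5; bus (none); mem=41
  op27 P2: load  L5 → I/I/M/I on L5; bus (none); mem=41
  op28 P0: store L1 := 72 → M/I/I/I on L1; bus (none); mem=16
  op29 P0: load  L4 → S/S/I/I on L4; bus BusRd Flush; mem=55

memory[L3] = 50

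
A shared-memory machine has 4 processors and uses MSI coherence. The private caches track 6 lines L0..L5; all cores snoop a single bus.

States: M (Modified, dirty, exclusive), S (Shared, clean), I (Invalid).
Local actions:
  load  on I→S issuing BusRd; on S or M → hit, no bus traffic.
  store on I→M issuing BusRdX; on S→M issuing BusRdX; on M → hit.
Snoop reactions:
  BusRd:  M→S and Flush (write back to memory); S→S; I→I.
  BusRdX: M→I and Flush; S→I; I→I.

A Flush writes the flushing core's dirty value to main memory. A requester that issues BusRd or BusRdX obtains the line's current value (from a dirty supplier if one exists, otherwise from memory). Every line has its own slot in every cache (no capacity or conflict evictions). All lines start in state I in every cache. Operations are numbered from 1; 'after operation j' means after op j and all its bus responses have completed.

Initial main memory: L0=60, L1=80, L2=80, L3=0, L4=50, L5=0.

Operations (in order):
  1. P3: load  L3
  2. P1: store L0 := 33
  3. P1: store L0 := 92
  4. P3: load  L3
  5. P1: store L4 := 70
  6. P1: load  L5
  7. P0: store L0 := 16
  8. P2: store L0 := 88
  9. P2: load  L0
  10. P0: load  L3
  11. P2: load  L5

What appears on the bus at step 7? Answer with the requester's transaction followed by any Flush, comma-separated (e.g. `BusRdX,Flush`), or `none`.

bus = BusRdX,Flush

  op1 P3: load  L3 → I/I/I/S on L3; bus BusRd; mem=0
  op2 P1: store L0 := 33 → I/M/I/I on L0; bus BusRdX; mem=60
  op3 P1: store L0 := 92 → I/M/I/I on L0; bus (none); mem=60
  op4 P3: load  L3 → I/I/I/S on L3; bus (none); mem=0
  op5 P1: store L4 := 70 → I/M/I/I on L4; bus BusRdX; mem=50
  op6 P1: load  L5 → I/S/I/I on L5; bus BusRd; mem=0
  op7 P0: store L0 := 16 → M/I/I/I on L0; bus BusRdX Flush; mem=92
  op8 P2: store L0 := 88 → I/I/M/I on L0; bus BusRdX Flush; mem=16
  op9 P2: load  L0 → I/I/M/I on L0; bus (none); mem=16
  op10 P0: load  L3 → S/I/I/S on L3; bus BusRd; mem=0
  op11 P2: load  L5 → I/S/S/I on L5; bus BusRd; mem=0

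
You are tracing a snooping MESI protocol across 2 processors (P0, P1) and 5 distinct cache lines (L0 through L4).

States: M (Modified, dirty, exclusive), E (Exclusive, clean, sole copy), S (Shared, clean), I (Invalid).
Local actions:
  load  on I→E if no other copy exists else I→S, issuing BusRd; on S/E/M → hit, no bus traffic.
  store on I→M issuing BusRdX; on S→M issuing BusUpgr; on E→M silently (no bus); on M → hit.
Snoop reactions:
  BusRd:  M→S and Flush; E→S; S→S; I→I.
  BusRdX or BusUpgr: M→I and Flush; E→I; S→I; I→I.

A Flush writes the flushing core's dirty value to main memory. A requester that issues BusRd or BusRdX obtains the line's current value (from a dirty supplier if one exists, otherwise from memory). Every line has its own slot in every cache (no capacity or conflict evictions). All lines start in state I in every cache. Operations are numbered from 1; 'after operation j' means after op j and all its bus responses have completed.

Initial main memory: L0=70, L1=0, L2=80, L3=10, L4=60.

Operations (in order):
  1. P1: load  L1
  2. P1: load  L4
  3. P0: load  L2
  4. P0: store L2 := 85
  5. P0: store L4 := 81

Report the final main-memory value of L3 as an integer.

1. P1: load  L1  bus=[BusRd]  L1: P0=I P1=E  mem[L1]=0
2. P1: load  L4  bus=[BusRd]  L4: P0=I P1=E  mem[L4]=60
3. P0: load  L2  bus=[BusRd]  L2: P0=E P1=I  mem[L2]=80
4. P0: store L2 := 85  bus=[-]  L2: P0=M P1=I  mem[L2]=80
5. P0: store L4 := 81  bus=[BusRdX]  L4: P0=M P1=I  mem[L4]=60

memory[L3] = 10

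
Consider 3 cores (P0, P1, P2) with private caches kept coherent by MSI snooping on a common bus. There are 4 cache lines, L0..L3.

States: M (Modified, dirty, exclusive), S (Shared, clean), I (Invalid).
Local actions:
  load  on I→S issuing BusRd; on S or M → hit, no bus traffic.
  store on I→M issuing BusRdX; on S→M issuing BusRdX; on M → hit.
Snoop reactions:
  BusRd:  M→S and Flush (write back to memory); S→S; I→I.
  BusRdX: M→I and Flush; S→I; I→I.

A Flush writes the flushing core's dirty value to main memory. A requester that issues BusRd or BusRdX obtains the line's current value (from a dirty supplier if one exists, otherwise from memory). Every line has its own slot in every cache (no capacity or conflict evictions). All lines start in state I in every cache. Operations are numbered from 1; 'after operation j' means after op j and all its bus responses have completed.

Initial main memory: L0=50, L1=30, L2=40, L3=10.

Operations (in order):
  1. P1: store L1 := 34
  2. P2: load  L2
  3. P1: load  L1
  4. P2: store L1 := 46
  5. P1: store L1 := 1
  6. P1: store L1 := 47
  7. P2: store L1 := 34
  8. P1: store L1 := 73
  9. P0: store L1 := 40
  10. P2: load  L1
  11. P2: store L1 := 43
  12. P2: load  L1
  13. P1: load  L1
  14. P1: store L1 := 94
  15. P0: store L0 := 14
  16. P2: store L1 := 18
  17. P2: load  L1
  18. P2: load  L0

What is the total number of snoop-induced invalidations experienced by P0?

invalidations = 1

1. P1: store L1 := 34  bus=[BusRdX]  L1: P0=I P1=M P2=I  mem[L1]=30
2. P2: load  L2  bus=[BusRd]  L2: P0=I P1=I P2=S  mem[L2]=40
3. P1: load  L1  bus=[-]  L1: P0=I P1=M P2=I  mem[L1]=30
4. P2: store L1 := 46  bus=[BusRdX,Flush]  L1: P0=I P1=I P2=M  mem[L1]=34
5. P1: store L1 := 1  bus=[BusRdX,Flush]  L1: P0=I P1=M P2=I  mem[L1]=46
6. P1: store L1 := 47  bus=[-]  L1: P0=I P1=M P2=I  mem[L1]=46
7. P2: store L1 := 34  bus=[BusRdX,Flush]  L1: P0=I P1=I P2=M  mem[L1]=47
8. P1: store L1 := 73  bus=[BusRdX,Flush]  L1: P0=I P1=M P2=I  mem[L1]=34
9. P0: store L1 := 40  bus=[BusRdX,Flush]  L1: P0=M P1=I P2=I  mem[L1]=73
10. P2: load  L1  bus=[BusRd,Flush]  L1: P0=S P1=I P2=S  mem[L1]=40
11. P2: store L1 := 43  bus=[BusRdX]  L1: P0=I P1=I P2=M  mem[L1]=40
12. P2: load  L1  bus=[-]  L1: P0=I P1=I P2=M  mem[L1]=40
13. P1: load  L1  bus=[BusRd,Flush]  L1: P0=I P1=S P2=S  mem[L1]=43
14. P1: store L1 := 94  bus=[BusRdX]  L1: P0=I P1=M P2=I  mem[L1]=43
15. P0: store L0 := 14  bus=[BusRdX]  L0: P0=M P1=I P2=I  mem[L0]=50
16. P2: store L1 := 18  bus=[BusRdX,Flush]  L1: P0=I P1=I P2=M  mem[L1]=94
17. P2: load  L1  bus=[-]  L1: P0=I P1=I P2=M  mem[L1]=94
18. P2: load  L0  bus=[BusRd,Flush]  L0: P0=S P1=I P2=S  mem[L0]=14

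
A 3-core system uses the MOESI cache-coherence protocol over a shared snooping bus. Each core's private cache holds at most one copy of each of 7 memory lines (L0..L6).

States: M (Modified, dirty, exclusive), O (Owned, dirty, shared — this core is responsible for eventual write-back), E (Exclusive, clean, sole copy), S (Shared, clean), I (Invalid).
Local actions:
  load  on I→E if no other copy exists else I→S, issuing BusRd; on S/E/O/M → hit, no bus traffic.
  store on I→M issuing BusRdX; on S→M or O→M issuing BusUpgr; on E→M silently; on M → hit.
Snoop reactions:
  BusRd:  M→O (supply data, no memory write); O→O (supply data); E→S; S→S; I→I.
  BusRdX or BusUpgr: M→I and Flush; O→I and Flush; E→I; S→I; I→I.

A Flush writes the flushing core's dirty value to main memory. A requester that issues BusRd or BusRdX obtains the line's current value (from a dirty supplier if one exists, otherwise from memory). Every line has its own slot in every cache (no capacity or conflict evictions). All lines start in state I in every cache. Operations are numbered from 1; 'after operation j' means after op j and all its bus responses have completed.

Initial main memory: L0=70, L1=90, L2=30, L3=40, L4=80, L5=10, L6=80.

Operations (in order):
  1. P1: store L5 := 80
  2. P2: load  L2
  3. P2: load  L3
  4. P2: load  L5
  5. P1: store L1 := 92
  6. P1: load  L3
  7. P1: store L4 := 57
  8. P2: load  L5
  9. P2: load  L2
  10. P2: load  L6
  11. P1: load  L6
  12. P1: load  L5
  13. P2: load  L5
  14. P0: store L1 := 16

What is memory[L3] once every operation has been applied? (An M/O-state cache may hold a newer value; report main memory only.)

memory[L3] = 40

1. P1: store L5 := 80  bus=[BusRdX]  L5: P0=I P1=M P2=I  mem[L5]=10
2. P2: load  L2  bus=[BusRd]  L2: P0=I P1=I P2=E  mem[L2]=30
3. P2: load  L3  bus=[BusRd]  L3: P0=I P1=I P2=E  mem[L3]=40
4. P2: load  L5  bus=[BusRd]  L5: P0=I P1=O P2=S  mem[L5]=10
5. P1: store L1 := 92  bus=[BusRdX]  L1: P0=I P1=M P2=I  mem[L1]=90
6. P1: load  L3  bus=[BusRd]  L3: P0=I P1=S P2=S  mem[L3]=40
7. P1: store L4 := 57  bus=[BusRdX]  L4: P0=I P1=M P2=I  mem[L4]=80
8. P2: load  L5  bus=[-]  L5: P0=I P1=O P2=S  mem[L5]=10
9. P2: load  L2  bus=[-]  L2: P0=I P1=I P2=E  mem[L2]=30
10. P2: load  L6  bus=[BusRd]  L6: P0=I P1=I P2=E  mem[L6]=80
11. P1: load  L6  bus=[BusRd]  L6: P0=I P1=S P2=S  mem[L6]=80
12. P1: load  L5  bus=[-]  L5: P0=I P1=O P2=S  mem[L5]=10
13. P2: load  L5  bus=[-]  L5: P0=I P1=O P2=S  mem[L5]=10
14. P0: store L1 := 16  bus=[BusRdX,Flush]  L1: P0=M P1=I P2=I  mem[L1]=92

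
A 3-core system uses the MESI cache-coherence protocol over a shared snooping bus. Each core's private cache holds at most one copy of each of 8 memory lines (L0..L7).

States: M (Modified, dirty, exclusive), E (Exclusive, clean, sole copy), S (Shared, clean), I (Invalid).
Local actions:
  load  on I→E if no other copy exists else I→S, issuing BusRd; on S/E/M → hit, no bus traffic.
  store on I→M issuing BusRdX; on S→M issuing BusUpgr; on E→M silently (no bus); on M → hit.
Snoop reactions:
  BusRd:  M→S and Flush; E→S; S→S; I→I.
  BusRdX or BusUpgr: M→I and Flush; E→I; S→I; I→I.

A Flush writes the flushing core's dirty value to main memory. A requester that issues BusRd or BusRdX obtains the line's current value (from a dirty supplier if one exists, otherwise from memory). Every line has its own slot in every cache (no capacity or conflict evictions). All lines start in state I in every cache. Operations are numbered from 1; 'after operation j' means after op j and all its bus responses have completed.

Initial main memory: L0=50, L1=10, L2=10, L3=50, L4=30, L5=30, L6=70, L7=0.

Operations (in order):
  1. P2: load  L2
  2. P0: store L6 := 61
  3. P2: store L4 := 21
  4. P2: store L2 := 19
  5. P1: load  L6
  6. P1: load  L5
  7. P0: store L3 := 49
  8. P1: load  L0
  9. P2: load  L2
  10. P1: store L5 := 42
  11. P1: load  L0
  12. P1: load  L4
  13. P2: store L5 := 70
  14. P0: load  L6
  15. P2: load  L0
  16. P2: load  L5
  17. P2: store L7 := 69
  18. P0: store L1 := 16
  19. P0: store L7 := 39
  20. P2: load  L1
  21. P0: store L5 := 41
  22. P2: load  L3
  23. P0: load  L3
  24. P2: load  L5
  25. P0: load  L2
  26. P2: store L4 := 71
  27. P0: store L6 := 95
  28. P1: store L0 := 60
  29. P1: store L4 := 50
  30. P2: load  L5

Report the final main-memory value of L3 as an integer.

memory[L3] = 49

  op1 P2: load  L2 → I/I/E on L2; bus BusRd; mem=10
  op2 P0: store L6 := 61 → M/I/I on L6; bus BusRdX; mem=70
  op3 P2: store L4 := 21 → I/I/M on L4; bus BusRdX; mem=30
  op4 P2: store L2 := 19 → I/I/M on L2; bus (none); mem=10
  op5 P1: load  L6 → S/S/I on L6; bus BusRd Flush; mem=61
  op6 P1: load  L5 → I/E/I on L5; bus BusRd; mem=30
  op7 P0: store L3 := 49 → M/I/I on L3; bus BusRdX; mem=50
  op8 P1: load  L0 → I/E/I on L0; bus BusRd; mem=50
  op9 P2: load  L2 → I/I/M on L2; bus (none); mem=10
  op10 P1: store L5 := 42 → I/M/I on L5; bus (none); mem=30
  op11 P1: load  L0 → I/E/I on L0; bus (none); mem=50
  op12 P1: load  L4 → I/S/S on L4; bus BusRd Flush; mem=21
  op13 P2: store L5 := 70 → I/I/M on L5; bus BusRdX Flush; mem=42
  op14 P0: load  L6 → S/S/I on L6; bus (none); mem=61
  op15 P2: load  L0 → I/S/S on L0; bus BusRd; mem=50
  op16 P2: load  L5 → I/I/M on L5; bus (none); mem=42
  op17 P2: store L7 := 69 → I/I/M on L7; bus BusRdX; mem=0
  op18 P0: store L1 := 16 → M/I/I on L1; bus BusRdX; mem=10
  op19 P0: store L7 := 39 → M/I/I on L7; bus BusRdX Flush; mem=69
  op20 P2: load  L1 → S/I/S on L1; bus BusRd Flush; mem=16
  op21 P0: store L5 := 41 → M/I/I on L5; bus BusRdX Flush; mem=70
  op22 P2: load  L3 → S/I/S on L3; bus BusRd Flush; mem=49
  op23 P0: load  L3 → S/I/S on L3; bus (none); mem=49
  op24 P2: load  L5 → S/I/S on L5; bus BusRd Flush; mem=41
  op25 P0: load  L2 → S/I/S on L2; bus BusRd Flush; mem=19
  op26 P2: store L4 := 71 → I/I/M on L4; bus BusUpgr; mem=21
  op27 P0: store L6 := 95 → M/I/I on L6; bus BusUpgr; mem=61
  op28 P1: store L0 := 60 → I/M/I on L0; bus BusUpgr; mem=50
  op29 P1: store L4 := 50 → I/M/I on L4; bus BusRdX Flush; mem=71
  op30 P2: load  L5 → S/I/S on L5; bus (none); mem=41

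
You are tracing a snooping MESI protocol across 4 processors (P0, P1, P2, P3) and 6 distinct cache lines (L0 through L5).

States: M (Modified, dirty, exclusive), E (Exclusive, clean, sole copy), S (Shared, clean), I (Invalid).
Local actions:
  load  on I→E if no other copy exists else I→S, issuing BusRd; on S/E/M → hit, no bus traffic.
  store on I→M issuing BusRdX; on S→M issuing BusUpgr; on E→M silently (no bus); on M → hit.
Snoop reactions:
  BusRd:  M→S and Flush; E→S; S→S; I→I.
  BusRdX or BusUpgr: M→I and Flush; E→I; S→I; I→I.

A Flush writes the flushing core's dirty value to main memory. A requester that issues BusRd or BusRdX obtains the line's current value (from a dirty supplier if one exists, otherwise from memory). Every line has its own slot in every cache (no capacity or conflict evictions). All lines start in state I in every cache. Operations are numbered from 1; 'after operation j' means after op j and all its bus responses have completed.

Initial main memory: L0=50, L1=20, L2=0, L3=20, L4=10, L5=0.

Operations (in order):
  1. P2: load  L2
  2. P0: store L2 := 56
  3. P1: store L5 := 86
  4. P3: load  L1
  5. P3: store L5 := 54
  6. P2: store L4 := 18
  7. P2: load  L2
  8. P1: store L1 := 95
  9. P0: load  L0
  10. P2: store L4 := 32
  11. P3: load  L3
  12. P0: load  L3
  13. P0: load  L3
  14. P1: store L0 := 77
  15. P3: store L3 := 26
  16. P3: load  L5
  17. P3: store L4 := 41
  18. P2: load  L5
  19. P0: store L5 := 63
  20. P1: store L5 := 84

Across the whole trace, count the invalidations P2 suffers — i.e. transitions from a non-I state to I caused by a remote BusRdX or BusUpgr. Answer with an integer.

invalidations = 3

step 1: P2: load  L2  ⟶  IIEI  (L2)  txn=BusRd  M[L2]=0
step 2: P0: store L2 := 56  ⟶  MIII  (L2)  txn=BusRdX  M[L2]=0
step 3: P1: store L5 := 86  ⟶  IMII  (L5)  txn=BusRdX  M[L5]=0
step 4: P3: load  L1  ⟶  IIIE  (L1)  txn=BusRd  M[L1]=20
step 5: P3: store L5 := 54  ⟶  IIIM  (L5)  txn=BusRdX+Flush  M[L5]=86
step 6: P2: store L4 := 18  ⟶  IIMI  (L4)  txn=BusRdX  M[L4]=10
step 7: P2: load  L2  ⟶  SISI  (L2)  txn=BusRd+Flush  M[L2]=56
step 8: P1: store L1 := 95  ⟶  IMII  (L1)  txn=BusRdX  M[L1]=20
step 9: P0: load  L0  ⟶  EIII  (L0)  txn=BusRd  M[L0]=50
step 10: P2: store L4 := 32  ⟶  IIMI  (L4)  txn=∅  M[L4]=10
step 11: P3: load  L3  ⟶  IIIE  (L3)  txn=BusRd  M[L3]=20
step 12: P0: load  L3  ⟶  SIIS  (L3)  txn=BusRd  M[L3]=20
step 13: P0: load  L3  ⟶  SIIS  (L3)  txn=∅  M[L3]=20
step 14: P1: store L0 := 77  ⟶  IMII  (L0)  txn=BusRdX  M[L0]=50
step 15: P3: store L3 := 26  ⟶  IIIM  (L3)  txn=BusUpgr  M[L3]=20
step 16: P3: load  L5  ⟶  IIIM  (L5)  txn=∅  M[L5]=86
step 17: P3: store L4 := 41  ⟶  IIIM  (L4)  txn=BusRdX+Flush  M[L4]=32
step 18: P2: load  L5  ⟶  IISS  (L5)  txn=BusRd+Flush  M[L5]=54
step 19: P0: store L5 := 63  ⟶  MIII  (L5)  txn=BusRdX  M[L5]=54
step 20: P1: store L5 := 84  ⟶  IMII  (L5)  txn=BusRdX+Flush  M[L5]=63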